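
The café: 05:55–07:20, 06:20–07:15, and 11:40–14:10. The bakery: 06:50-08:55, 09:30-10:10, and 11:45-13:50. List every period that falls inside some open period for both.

A, merged: 05:55-07:20, 11:40-14:10.
05:55-07:20 overlaps B on 06:50-07:20.
11:40-14:10 overlaps B on 11:45-13:50.

06:50-07:20, 11:45-13:50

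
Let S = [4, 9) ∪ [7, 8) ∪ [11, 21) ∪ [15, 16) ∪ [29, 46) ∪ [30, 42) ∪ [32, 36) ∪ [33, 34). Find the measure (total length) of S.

32

Merged: [4, 9), [11, 21), [29, 46).
Lengths: 5 + 10 + 17 = 32.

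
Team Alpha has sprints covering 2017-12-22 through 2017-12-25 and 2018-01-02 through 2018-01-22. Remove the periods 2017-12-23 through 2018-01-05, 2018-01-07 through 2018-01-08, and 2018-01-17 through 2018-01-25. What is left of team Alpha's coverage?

2017-12-22 through 2017-12-25 minus B → 2017-12-22 through 2017-12-22.
2018-01-02 through 2018-01-22 minus B → 2018-01-06 through 2018-01-06, 2018-01-09 through 2018-01-16.

2017-12-22 through 2017-12-22, 2018-01-06 through 2018-01-06, 2018-01-09 through 2018-01-16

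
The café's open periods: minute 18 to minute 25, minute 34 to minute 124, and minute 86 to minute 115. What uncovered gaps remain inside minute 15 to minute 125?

Covered (merged): minute 18 to minute 25, minute 34 to minute 124.
Gaps within minute 15 to minute 125: minute 15 to minute 18, minute 25 to minute 34, minute 124 to minute 125.

minute 15 to minute 18, minute 25 to minute 34, minute 124 to minute 125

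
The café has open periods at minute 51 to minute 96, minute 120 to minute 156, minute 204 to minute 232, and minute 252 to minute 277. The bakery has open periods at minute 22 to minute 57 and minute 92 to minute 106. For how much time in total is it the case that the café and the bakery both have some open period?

10 minutes

A ∩ B = minute 51 to minute 57, minute 92 to minute 96.
Total: 6 minutes + 4 minutes = 10 minutes.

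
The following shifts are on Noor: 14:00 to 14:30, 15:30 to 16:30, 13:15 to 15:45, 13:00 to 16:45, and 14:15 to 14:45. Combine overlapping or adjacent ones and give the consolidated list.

13:00–16:45

Sort by start: 13:00–16:45, 13:15–15:45, 14:00–14:30, 14:15–14:45, 15:30–16:30.
13:15–15:45 overlaps/touches 13:00–16:45 → extend to 13:00–16:45.
14:00–14:30 overlaps/touches 13:00–16:45 → extend to 13:00–16:45.
14:15–14:45 overlaps/touches 13:00–16:45 → extend to 13:00–16:45.
15:30–16:30 overlaps/touches 13:00–16:45 → extend to 13:00–16:45.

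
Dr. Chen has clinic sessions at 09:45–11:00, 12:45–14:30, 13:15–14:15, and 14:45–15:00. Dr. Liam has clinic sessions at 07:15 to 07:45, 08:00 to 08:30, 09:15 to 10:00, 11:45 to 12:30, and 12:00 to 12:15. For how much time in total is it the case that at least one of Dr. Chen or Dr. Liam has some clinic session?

5 h 30 min

A, merged: 09:45-11:00, 12:45-14:30, 14:45-15:00.
B, merged: 07:15-07:45, 08:00-08:30, 09:15-10:00, 11:45-12:30.
A ∪ B = 07:15-07:45, 08:00-08:30, 09:15-11:00, 11:45-12:30, 12:45-14:30, 14:45-15:00.
Total: 30 min + 30 min + 1 h 45 min + 45 min + 1 h 45 min + 15 min = 5 h 30 min.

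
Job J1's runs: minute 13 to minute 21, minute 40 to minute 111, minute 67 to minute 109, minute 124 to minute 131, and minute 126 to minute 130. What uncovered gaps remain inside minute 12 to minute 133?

minute 12 to minute 13, minute 21 to minute 40, minute 111 to minute 124, minute 131 to minute 133

The merged coverage is minute 13 to minute 21, minute 40 to minute 111, minute 124 to minute 131.
Complement within minute 12 to minute 133: minute 12 to minute 13, minute 21 to minute 40, minute 111 to minute 124, minute 131 to minute 133.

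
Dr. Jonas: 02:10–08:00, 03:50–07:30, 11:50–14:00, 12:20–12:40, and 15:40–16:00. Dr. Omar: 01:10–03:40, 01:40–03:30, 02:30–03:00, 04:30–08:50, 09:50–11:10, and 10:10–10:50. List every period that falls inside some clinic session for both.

02:10-03:40, 04:30-08:00

Merge the first list: 02:10-08:00, 11:50-14:00, 15:40-16:00.
Merge the second list: 01:10-03:40, 04:30-08:50, 09:50-11:10.
02:10-08:00 meets the second set on 02:10-03:40, 04:30-08:00.
11:50-14:00: no overlap with the second set.
15:40-16:00: no overlap with the second set.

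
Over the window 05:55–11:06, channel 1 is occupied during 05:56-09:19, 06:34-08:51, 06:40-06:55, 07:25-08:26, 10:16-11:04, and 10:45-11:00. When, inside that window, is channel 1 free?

05:55–05:56, 09:19–10:16, 11:04–11:06

The merged coverage is 05:56–09:19, 10:16–11:04.
Uncovered inside 05:55–11:06: 05:55–05:56, 09:19–10:16, 11:04–11:06.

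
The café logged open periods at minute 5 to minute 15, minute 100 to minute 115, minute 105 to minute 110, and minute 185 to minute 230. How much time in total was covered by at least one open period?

Merged: minute 5 to minute 15, minute 100 to minute 115, minute 185 to minute 230.
Lengths: 10 minutes + 15 minutes + 45 minutes = 70 minutes.

70 minutes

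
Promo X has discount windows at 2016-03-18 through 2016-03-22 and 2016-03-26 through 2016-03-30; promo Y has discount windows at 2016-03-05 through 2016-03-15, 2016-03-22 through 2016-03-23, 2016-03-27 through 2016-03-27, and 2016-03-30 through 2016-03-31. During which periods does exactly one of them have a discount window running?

A but not B: 2016-03-18 through 2016-03-21, 2016-03-26 through 2016-03-26, 2016-03-28 through 2016-03-29.
B but not A: 2016-03-05 through 2016-03-15, 2016-03-23 through 2016-03-23, 2016-03-31 through 2016-03-31.
Combining gives A △ B.

2016-03-05 through 2016-03-15, 2016-03-18 through 2016-03-21, 2016-03-23 through 2016-03-23, 2016-03-26 through 2016-03-26, 2016-03-28 through 2016-03-29, 2016-03-31 through 2016-03-31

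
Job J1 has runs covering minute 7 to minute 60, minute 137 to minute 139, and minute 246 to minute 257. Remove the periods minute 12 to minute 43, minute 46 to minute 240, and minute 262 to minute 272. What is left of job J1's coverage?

minute 7 to minute 12, minute 43 to minute 46, minute 246 to minute 257

minute 7 to minute 60 minus B → minute 7 to minute 12, minute 43 to minute 46.
minute 137 to minute 139: fully covered by B → removed.
minute 246 to minute 257: no B overlap → unchanged.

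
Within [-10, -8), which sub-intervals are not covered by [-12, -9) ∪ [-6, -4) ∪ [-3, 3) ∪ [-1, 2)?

[-9, -8)

After merging, the occupied span is [-12, -9), [-6, -4), [-3, 3).
Complement within [-10, -8): [-9, -8).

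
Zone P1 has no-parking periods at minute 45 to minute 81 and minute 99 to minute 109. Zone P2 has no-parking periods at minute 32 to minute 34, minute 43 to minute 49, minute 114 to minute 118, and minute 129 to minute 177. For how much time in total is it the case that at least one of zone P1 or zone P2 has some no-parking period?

A ∪ B = minute 32 to minute 34, minute 43 to minute 81, minute 99 to minute 109, minute 114 to minute 118, minute 129 to minute 177.
Total: 2 minutes + 38 minutes + 10 minutes + 4 minutes + 48 minutes = 102 minutes.

102 minutes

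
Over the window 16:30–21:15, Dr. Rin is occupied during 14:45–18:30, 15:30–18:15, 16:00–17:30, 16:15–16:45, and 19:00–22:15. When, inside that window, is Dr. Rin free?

Covered (merged): 14:45–18:30, 19:00–22:15.
Gaps within 16:30–21:15: 18:30–19:00.

18:30–19:00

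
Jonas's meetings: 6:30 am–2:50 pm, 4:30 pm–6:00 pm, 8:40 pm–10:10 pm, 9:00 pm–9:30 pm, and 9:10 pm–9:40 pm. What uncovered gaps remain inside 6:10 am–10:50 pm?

6:10 am–6:30 am, 2:50 pm–4:30 pm, 6:00 pm–8:40 pm, 10:10 pm–10:50 pm

The merged coverage is 6:30 am–2:50 pm, 4:30 pm–6:00 pm, 8:40 pm–10:10 pm.
Uncovered inside 6:10 am–10:50 pm: 6:10 am–6:30 am, 2:50 pm–4:30 pm, 6:00 pm–8:40 pm, 10:10 pm–10:50 pm.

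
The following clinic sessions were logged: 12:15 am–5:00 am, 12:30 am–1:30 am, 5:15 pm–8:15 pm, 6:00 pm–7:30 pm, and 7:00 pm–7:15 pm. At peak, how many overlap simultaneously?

At 7:00 pm, 3 of the intervals are simultaneously active.
No point has more.

3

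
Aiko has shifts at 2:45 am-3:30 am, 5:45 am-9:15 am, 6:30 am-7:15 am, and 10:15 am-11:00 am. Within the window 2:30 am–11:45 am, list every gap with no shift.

2:30 am-2:45 am, 3:30 am-5:45 am, 9:15 am-10:15 am, 11:00 am-11:45 am

The merged coverage is 2:45 am-3:30 am, 5:45 am-9:15 am, 10:15 am-11:00 am.
Gaps within 2:30 am-11:45 am: 2:30 am-2:45 am, 3:30 am-5:45 am, 9:15 am-10:15 am, 11:00 am-11:45 am.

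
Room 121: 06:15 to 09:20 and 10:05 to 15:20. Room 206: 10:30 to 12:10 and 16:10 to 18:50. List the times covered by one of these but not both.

06:15-09:20, 10:05-10:30, 12:10-15:20, 16:10-18:50

Only in the first: 06:15-09:20, 10:05-10:30, 12:10-15:20.
Only in the second: 16:10-18:50.
Together these are the periods covered by exactly one.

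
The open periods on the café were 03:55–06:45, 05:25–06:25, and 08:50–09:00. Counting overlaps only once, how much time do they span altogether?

3 h

Merged: 03:55–06:45, 08:50–09:00.
Lengths: 2 h 50 min + 10 min = 3 h.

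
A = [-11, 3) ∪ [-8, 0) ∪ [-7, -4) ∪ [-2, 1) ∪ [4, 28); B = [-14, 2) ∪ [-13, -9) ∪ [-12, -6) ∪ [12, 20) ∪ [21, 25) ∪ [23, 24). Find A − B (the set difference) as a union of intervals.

[2, 3) ∪ [4, 12) ∪ [20, 21) ∪ [25, 28)

First set merges to [-11, 3), [4, 28).
Second set merges to [-14, 2), [12, 20), [21, 25).
[-11, 3) \ B = [2, 3).
[4, 28) \ B = [4, 12), [20, 21), [25, 28).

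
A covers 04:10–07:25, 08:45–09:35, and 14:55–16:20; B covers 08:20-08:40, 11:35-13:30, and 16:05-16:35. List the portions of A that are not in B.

04:10-07:25, 08:45-09:35, 14:55-16:05

04:10-07:25: no B overlap → unchanged.
08:45-09:35: no B overlap → unchanged.
14:55-16:20 minus B → 14:55-16:05.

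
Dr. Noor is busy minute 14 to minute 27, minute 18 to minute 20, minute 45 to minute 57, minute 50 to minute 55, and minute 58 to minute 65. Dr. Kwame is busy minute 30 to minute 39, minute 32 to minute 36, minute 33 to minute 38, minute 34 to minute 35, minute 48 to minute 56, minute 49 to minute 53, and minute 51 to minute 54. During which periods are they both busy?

First set merges to minute 14 to minute 27, minute 45 to minute 57, minute 58 to minute 65.
Second set merges to minute 30 to minute 39, minute 48 to minute 56.
minute 14 to minute 27 meets no B interval.
minute 45 to minute 57 ∩ B → minute 48 to minute 56.
minute 58 to minute 65 meets no B interval.

minute 48 to minute 56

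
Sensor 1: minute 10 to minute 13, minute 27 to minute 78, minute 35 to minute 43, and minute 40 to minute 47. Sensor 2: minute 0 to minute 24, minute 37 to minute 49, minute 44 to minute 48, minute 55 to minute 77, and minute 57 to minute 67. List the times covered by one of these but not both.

A, merged: minute 10 to minute 13, minute 27 to minute 78.
B, merged: minute 0 to minute 24, minute 37 to minute 49, minute 55 to minute 77.
Only in the first: minute 27 to minute 37, minute 49 to minute 55, minute 77 to minute 78.
Only in the second: minute 0 to minute 10, minute 13 to minute 24.
Together these are the periods covered by exactly one.

minute 0 to minute 10, minute 13 to minute 24, minute 27 to minute 37, minute 49 to minute 55, minute 77 to minute 78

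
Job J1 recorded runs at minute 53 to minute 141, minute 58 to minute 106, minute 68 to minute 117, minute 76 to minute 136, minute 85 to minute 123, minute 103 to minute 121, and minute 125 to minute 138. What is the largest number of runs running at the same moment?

At minute 103, 6 of the intervals are simultaneously active.
No point has more.

6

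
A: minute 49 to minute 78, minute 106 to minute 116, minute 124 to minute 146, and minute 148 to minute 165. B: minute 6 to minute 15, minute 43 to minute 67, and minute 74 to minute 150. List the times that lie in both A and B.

minute 49 to minute 67, minute 74 to minute 78, minute 106 to minute 116, minute 124 to minute 146, minute 148 to minute 150

minute 49 to minute 78 overlaps B on minute 49 to minute 67, minute 74 to minute 78.
minute 106 to minute 116 overlaps B on minute 106 to minute 116.
minute 124 to minute 146 overlaps B on minute 124 to minute 146.
minute 148 to minute 165 overlaps B on minute 148 to minute 150.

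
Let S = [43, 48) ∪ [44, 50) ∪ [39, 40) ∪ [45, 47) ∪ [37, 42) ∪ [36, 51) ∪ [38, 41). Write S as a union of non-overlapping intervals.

[36, 51)

Sort by start: [36, 51), [37, 42), [38, 41), [39, 40), [43, 48), [44, 50), [45, 47).
[37, 42) overlaps/touches [36, 51) → extend to [36, 51).
[38, 41) overlaps/touches [36, 51) → extend to [36, 51).
[39, 40) overlaps/touches [36, 51) → extend to [36, 51).
[43, 48) overlaps/touches [36, 51) → extend to [36, 51).
[44, 50) overlaps/touches [36, 51) → extend to [36, 51).
[45, 47) overlaps/touches [36, 51) → extend to [36, 51).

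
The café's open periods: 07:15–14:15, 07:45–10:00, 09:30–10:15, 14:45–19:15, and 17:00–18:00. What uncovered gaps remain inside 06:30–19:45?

06:30–07:15, 14:15–14:45, 19:15–19:45

After merging, the occupied span is 07:15–14:15, 14:45–19:15.
Gaps within 06:30–19:45: 06:30–07:15, 14:15–14:45, 19:15–19:45.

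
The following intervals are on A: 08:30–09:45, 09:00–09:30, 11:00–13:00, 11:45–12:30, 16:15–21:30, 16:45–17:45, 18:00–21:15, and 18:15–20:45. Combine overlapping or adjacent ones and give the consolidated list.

08:30–09:45, 11:00–13:00, 16:15–21:30

09:00–09:30 overlaps/touches 08:30–09:45 → extend to 08:30–09:45.
11:00–13:00 is disjoint → start new block.
11:45–12:30 overlaps/touches 11:00–13:00 → extend to 11:00–13:00.
16:15–21:30 is disjoint → start new block.
16:45–17:45 overlaps/touches 16:15–21:30 → extend to 16:15–21:30.
18:00–21:15 overlaps/touches 16:15–21:30 → extend to 16:15–21:30.
18:15–20:45 overlaps/touches 16:15–21:30 → extend to 16:15–21:30.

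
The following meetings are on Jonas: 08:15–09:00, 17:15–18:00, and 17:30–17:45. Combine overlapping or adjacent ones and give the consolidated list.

08:15–09:00, 17:15–18:00

17:15–18:00 is disjoint → start new block.
17:30–17:45 overlaps/touches 17:15–18:00 → extend to 17:15–18:00.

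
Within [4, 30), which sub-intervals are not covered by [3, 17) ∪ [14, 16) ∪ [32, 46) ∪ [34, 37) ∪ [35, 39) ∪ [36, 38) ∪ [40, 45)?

[17, 30)

The merged coverage is [3, 17), [32, 46).
Gaps within [4, 30): [17, 30).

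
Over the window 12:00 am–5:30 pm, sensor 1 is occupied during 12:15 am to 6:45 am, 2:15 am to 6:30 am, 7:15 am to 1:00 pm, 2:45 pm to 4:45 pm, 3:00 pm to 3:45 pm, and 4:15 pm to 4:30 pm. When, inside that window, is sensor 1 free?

Covered (merged): 12:15 am-6:45 am, 7:15 am-1:00 pm, 2:45 pm-4:45 pm.
Complement within 12:00 am-5:30 pm: 12:00 am-12:15 am, 6:45 am-7:15 am, 1:00 pm-2:45 pm, 4:45 pm-5:30 pm.

12:00 am-12:15 am, 6:45 am-7:15 am, 1:00 pm-2:45 pm, 4:45 pm-5:30 pm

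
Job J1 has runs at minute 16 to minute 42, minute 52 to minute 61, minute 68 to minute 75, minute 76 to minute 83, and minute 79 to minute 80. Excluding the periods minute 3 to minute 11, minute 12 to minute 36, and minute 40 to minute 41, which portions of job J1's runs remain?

First set merges to minute 16 to minute 42, minute 52 to minute 61, minute 68 to minute 75, minute 76 to minute 83.
minute 16 to minute 42 \ B = minute 36 to minute 40, minute 41 to minute 42.
minute 52 to minute 61: nothing removed.
minute 68 to minute 75: nothing removed.
minute 76 to minute 83: nothing removed.

minute 36 to minute 40, minute 41 to minute 42, minute 52 to minute 61, minute 68 to minute 75, minute 76 to minute 83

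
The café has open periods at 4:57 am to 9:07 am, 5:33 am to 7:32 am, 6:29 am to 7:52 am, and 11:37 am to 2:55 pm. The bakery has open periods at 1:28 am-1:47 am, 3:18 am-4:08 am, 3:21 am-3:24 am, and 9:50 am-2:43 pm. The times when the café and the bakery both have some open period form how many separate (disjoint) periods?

A, merged: 4:57 am–9:07 am, 11:37 am–2:55 pm.
B, merged: 1:28 am–1:47 am, 3:18 am–4:08 am, 9:50 am–2:43 pm.
A ∩ B = 11:37 am–2:43 pm.
That is 1 disjoint piece.

1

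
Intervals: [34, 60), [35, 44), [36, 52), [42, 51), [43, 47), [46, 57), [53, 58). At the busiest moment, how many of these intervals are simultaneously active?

At 43, 5 of the intervals are simultaneously active.
No point has more.

5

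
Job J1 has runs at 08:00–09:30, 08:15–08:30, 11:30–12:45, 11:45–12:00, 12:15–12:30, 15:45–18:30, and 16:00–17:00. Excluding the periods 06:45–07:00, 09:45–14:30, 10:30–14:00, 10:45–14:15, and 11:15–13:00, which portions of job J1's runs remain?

A, merged: 08:00–09:30, 11:30–12:45, 15:45–18:30.
B, merged: 06:45–07:00, 09:45–14:30.
08:00–09:30: no B overlap → unchanged.
11:30–12:45: fully covered by B → removed.
15:45–18:30: no B overlap → unchanged.

08:00–09:30, 15:45–18:30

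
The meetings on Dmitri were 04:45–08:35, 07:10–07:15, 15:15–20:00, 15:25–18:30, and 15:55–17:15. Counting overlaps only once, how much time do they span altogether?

8 h 35 min

Merged: 04:45–08:35, 15:15–20:00.
Lengths: 3 h 50 min + 4 h 45 min = 8 h 35 min.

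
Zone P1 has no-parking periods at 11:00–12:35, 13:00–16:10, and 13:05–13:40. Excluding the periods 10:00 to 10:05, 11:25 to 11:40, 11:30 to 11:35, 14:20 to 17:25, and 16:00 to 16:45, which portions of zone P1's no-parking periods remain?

11:00–11:25, 11:40–12:35, 13:00–14:20

First set merges to 11:00–12:35, 13:00–16:10.
Second set merges to 10:00–10:05, 11:25–11:40, 14:20–17:25.
11:00–12:35 minus B → 11:00–11:25, 11:40–12:35.
13:00–16:10 minus B → 13:00–14:20.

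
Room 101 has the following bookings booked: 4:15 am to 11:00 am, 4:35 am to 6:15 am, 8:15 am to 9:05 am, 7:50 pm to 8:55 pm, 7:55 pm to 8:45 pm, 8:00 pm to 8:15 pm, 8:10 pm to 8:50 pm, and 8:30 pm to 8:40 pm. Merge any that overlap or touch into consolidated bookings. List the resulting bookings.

4:35 am-6:15 am overlaps/touches 4:15 am-11:00 am → extend to 4:15 am-11:00 am.
8:15 am-9:05 am overlaps/touches 4:15 am-11:00 am → extend to 4:15 am-11:00 am.
7:50 pm-8:55 pm is disjoint → start new block.
7:55 pm-8:45 pm overlaps/touches 7:50 pm-8:55 pm → extend to 7:50 pm-8:55 pm.
8:00 pm-8:15 pm overlaps/touches 7:50 pm-8:55 pm → extend to 7:50 pm-8:55 pm.
8:10 pm-8:50 pm overlaps/touches 7:50 pm-8:55 pm → extend to 7:50 pm-8:55 pm.
8:30 pm-8:40 pm overlaps/touches 7:50 pm-8:55 pm → extend to 7:50 pm-8:55 pm.

4:15 am-11:00 am, 7:50 pm-8:55 pm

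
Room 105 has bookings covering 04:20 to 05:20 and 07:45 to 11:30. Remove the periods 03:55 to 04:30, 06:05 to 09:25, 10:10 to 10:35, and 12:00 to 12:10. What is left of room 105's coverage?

04:20–05:20 minus B → 04:30–05:20.
07:45–11:30 minus B → 09:25–10:10, 10:35–11:30.

04:30–05:20, 09:25–10:10, 10:35–11:30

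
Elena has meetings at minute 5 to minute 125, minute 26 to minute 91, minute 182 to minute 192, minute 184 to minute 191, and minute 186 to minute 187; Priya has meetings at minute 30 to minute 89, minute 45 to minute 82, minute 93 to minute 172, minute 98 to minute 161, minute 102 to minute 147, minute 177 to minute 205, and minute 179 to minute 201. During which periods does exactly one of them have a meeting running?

A, merged: minute 5 to minute 125, minute 182 to minute 192.
B, merged: minute 30 to minute 89, minute 93 to minute 172, minute 177 to minute 205.
A \ B = minute 5 to minute 30, minute 89 to minute 93.
B \ A = minute 125 to minute 172, minute 177 to minute 182, minute 192 to minute 205.
Union of the two gives the symmetric difference.

minute 5 to minute 30, minute 89 to minute 93, minute 125 to minute 172, minute 177 to minute 182, minute 192 to minute 205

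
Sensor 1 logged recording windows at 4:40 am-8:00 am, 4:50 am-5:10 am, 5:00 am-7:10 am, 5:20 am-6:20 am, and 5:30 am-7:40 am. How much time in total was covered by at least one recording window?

Merged: 4:40 am-8:00 am.
Length: 3 h 20 min.

3 h 20 min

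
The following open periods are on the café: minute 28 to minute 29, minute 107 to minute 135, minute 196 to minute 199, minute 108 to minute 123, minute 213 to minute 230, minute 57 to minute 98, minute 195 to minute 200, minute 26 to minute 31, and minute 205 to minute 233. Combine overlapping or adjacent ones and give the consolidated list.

Sort by start: minute 26 to minute 31, minute 28 to minute 29, minute 57 to minute 98, minute 107 to minute 135, minute 108 to minute 123, minute 195 to minute 200, minute 196 to minute 199, minute 205 to minute 233, minute 213 to minute 230.
minute 28 to minute 29 overlaps/touches minute 26 to minute 31 → extend to minute 26 to minute 31.
minute 57 to minute 98 is disjoint → start new block.
minute 107 to minute 135 is disjoint → start new block.
minute 108 to minute 123 overlaps/touches minute 107 to minute 135 → extend to minute 107 to minute 135.
minute 195 to minute 200 is disjoint → start new block.
minute 196 to minute 199 overlaps/touches minute 195 to minute 200 → extend to minute 195 to minute 200.
minute 205 to minute 233 is disjoint → start new block.
minute 213 to minute 230 overlaps/touches minute 205 to minute 233 → extend to minute 205 to minute 233.

minute 26 to minute 31, minute 57 to minute 98, minute 107 to minute 135, minute 195 to minute 200, minute 205 to minute 233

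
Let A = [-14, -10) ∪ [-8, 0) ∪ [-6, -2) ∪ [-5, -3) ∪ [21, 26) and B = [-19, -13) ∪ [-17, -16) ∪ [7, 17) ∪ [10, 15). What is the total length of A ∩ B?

1

Merge the first list: [-14, -10), [-8, 0), [21, 26).
Merge the second list: [-19, -13), [7, 17).
A ∩ B = [-14, -13).
Total: 1.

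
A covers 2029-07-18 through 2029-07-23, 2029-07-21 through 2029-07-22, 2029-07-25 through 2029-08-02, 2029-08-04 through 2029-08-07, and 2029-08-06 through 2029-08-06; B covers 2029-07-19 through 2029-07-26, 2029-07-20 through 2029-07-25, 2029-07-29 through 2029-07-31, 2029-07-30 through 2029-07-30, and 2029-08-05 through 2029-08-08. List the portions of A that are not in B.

2029-07-18 through 2029-07-18, 2029-07-27 through 2029-07-28, 2029-08-01 through 2029-08-02, 2029-08-04 through 2029-08-04

Merge the first list: 2029-07-18 through 2029-07-23, 2029-07-25 through 2029-08-02, 2029-08-04 through 2029-08-07.
Merge the second list: 2029-07-19 through 2029-07-26, 2029-07-29 through 2029-07-31, 2029-08-05 through 2029-08-08.
2029-07-18 through 2029-07-23 with B removed leaves 2029-07-18 through 2029-07-18.
2029-07-25 through 2029-08-02 with B removed leaves 2029-07-27 through 2029-07-28, 2029-08-01 through 2029-08-02.
2029-08-04 through 2029-08-07 with B removed leaves 2029-08-04 through 2029-08-04.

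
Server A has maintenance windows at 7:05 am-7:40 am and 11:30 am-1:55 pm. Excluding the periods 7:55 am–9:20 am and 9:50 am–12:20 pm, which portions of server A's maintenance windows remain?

7:05 am-7:40 am, 12:20 pm-1:55 pm

7:05 am-7:40 am: nothing removed.
11:30 am-1:55 pm \ B = 12:20 pm-1:55 pm.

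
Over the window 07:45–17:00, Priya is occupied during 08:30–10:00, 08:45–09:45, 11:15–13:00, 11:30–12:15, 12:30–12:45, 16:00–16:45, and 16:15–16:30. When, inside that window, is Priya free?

07:45–08:30, 10:00–11:15, 13:00–16:00, 16:45–17:00

Covered (merged): 08:30–10:00, 11:15–13:00, 16:00–16:45.
Complement within 07:45–17:00: 07:45–08:30, 10:00–11:15, 13:00–16:00, 16:45–17:00.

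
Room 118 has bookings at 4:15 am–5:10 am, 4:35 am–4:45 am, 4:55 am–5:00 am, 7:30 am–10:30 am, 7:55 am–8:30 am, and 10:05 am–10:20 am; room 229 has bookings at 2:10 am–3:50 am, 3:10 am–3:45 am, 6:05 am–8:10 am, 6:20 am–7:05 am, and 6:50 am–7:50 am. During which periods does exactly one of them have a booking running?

2:10 am–3:50 am, 4:15 am–5:10 am, 6:05 am–7:30 am, 8:10 am–10:30 am

A, merged: 4:15 am–5:10 am, 7:30 am–10:30 am.
B, merged: 2:10 am–3:50 am, 6:05 am–8:10 am.
Only in the first: 4:15 am–5:10 am, 8:10 am–10:30 am.
Only in the second: 2:10 am–3:50 am, 6:05 am–7:30 am.
Together these are the periods covered by exactly one.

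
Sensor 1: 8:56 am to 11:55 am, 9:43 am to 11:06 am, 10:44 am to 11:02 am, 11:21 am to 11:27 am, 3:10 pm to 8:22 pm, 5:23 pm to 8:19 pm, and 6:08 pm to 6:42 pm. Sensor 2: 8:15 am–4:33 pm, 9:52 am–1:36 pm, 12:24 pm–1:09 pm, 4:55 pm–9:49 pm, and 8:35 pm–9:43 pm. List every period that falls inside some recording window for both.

A, merged: 8:56 am-11:55 am, 3:10 pm-8:22 pm.
B, merged: 8:15 am-4:33 pm, 4:55 pm-9:49 pm.
8:56 am-11:55 am overlaps B on 8:56 am-11:55 am.
3:10 pm-8:22 pm overlaps B on 3:10 pm-4:33 pm, 4:55 pm-8:22 pm.

8:56 am-11:55 am, 3:10 pm-4:33 pm, 4:55 pm-8:22 pm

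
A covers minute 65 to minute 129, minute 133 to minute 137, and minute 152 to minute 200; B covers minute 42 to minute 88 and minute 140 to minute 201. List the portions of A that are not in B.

minute 65 to minute 129 with B removed leaves minute 88 to minute 129.
minute 133 to minute 137 is untouched.
minute 152 to minute 200 lies entirely inside B → drops out.

minute 88 to minute 129, minute 133 to minute 137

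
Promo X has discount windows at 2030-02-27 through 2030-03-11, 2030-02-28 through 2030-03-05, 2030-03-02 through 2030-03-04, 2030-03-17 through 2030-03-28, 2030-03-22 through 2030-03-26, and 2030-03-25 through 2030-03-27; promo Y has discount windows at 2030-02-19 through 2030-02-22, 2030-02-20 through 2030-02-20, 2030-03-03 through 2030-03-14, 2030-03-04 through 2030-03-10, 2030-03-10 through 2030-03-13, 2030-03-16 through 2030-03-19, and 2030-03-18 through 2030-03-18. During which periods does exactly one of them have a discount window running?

2030-02-19 through 2030-02-22, 2030-02-27 through 2030-03-02, 2030-03-12 through 2030-03-14, 2030-03-16 through 2030-03-16, 2030-03-20 through 2030-03-28

First set merges to 2030-02-27 through 2030-03-11, 2030-03-17 through 2030-03-28.
Second set merges to 2030-02-19 through 2030-02-22, 2030-03-03 through 2030-03-14, 2030-03-16 through 2030-03-19.
A \ B = 2030-02-27 through 2030-03-02, 2030-03-20 through 2030-03-28.
B \ A = 2030-02-19 through 2030-02-22, 2030-03-12 through 2030-03-14, 2030-03-16 through 2030-03-16.
Union of the two gives the symmetric difference.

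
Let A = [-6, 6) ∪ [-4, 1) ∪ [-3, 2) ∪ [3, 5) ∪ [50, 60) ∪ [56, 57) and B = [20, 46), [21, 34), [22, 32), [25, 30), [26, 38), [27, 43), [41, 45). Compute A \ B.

A, merged: [-6, 6), [50, 60).
B, merged: [20, 46).
[-6, 6) is untouched.
[50, 60) is untouched.

[-6, 6) ∪ [50, 60)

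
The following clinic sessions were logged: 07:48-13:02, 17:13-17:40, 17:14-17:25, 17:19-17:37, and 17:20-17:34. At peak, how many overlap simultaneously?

4

Walk the sorted start/end points keeping a running depth.
The depth first hits 4 at 17:20.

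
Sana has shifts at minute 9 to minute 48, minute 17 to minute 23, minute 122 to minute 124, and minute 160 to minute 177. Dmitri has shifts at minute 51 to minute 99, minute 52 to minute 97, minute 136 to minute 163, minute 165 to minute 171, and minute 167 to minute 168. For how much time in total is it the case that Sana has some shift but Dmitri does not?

A, merged: minute 9 to minute 48, minute 122 to minute 124, minute 160 to minute 177.
B, merged: minute 51 to minute 99, minute 136 to minute 163, minute 165 to minute 171.
A \ B = minute 9 to minute 48, minute 122 to minute 124, minute 163 to minute 165, minute 171 to minute 177.
Total: 39 minutes + 2 minutes + 2 minutes + 6 minutes = 49 minutes.

49 minutes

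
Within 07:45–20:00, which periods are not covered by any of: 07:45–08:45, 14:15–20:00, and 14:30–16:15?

08:45-14:15

After merging, the occupied span is 07:45-08:45, 14:15-20:00.
Gaps within 07:45-20:00: 08:45-14:15.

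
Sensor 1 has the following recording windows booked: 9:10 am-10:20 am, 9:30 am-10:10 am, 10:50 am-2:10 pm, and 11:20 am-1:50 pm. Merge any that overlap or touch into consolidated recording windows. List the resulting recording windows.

9:10 am–10:20 am, 10:50 am–2:10 pm

9:30 am–10:10 am overlaps/touches 9:10 am–10:20 am → extend to 9:10 am–10:20 am.
10:50 am–2:10 pm is disjoint → start new block.
11:20 am–1:50 pm overlaps/touches 10:50 am–2:10 pm → extend to 10:50 am–2:10 pm.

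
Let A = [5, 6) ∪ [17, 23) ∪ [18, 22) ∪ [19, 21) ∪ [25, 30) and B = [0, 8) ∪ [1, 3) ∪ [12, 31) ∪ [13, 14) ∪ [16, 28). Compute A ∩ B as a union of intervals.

[5, 6) ∪ [17, 23) ∪ [25, 30)

Merge the first list: [5, 6), [17, 23), [25, 30).
Merge the second list: [0, 8), [12, 31).
[5, 6) meets the second set on [5, 6).
[17, 23) meets the second set on [17, 23).
[25, 30) meets the second set on [25, 30).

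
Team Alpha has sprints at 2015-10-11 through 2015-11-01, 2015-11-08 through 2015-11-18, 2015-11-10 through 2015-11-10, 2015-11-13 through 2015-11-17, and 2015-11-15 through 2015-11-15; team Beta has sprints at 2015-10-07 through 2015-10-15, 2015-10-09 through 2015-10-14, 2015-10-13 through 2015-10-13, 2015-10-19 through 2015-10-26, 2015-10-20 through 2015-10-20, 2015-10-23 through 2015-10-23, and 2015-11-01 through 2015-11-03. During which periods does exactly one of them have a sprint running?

2015-10-07 through 2015-10-10, 2015-10-16 through 2015-10-18, 2015-10-27 through 2015-10-31, 2015-11-02 through 2015-11-03, 2015-11-08 through 2015-11-18

A, merged: 2015-10-11 through 2015-11-01, 2015-11-08 through 2015-11-18.
B, merged: 2015-10-07 through 2015-10-15, 2015-10-19 through 2015-10-26, 2015-11-01 through 2015-11-03.
A \ B = 2015-10-16 through 2015-10-18, 2015-10-27 through 2015-10-31, 2015-11-08 through 2015-11-18.
B \ A = 2015-10-07 through 2015-10-10, 2015-11-02 through 2015-11-03.
Union of the two gives the symmetric difference.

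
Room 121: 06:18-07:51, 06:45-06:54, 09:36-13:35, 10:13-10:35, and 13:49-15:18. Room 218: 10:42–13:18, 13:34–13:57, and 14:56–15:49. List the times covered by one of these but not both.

A, merged: 06:18-07:51, 09:36-13:35, 13:49-15:18.
Only in the first: 06:18-07:51, 09:36-10:42, 13:18-13:34, 13:57-14:56.
Only in the second: 13:35-13:49, 15:18-15:49.
Together these are the periods covered by exactly one.

06:18-07:51, 09:36-10:42, 13:18-13:34, 13:35-13:49, 13:57-14:56, 15:18-15:49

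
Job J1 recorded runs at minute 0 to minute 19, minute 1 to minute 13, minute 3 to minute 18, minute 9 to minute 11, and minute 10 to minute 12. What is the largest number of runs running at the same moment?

5

Walk the sorted start/end points keeping a running depth.
The depth first hits 5 at minute 10.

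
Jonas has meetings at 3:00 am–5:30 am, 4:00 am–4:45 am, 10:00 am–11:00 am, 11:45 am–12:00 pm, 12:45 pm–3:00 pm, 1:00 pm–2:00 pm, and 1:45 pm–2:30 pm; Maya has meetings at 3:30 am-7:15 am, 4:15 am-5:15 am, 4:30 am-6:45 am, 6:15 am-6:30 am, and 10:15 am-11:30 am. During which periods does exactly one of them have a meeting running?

A, merged: 3:00 am–5:30 am, 10:00 am–11:00 am, 11:45 am–12:00 pm, 12:45 pm–3:00 pm.
B, merged: 3:30 am–7:15 am, 10:15 am–11:30 am.
Only in the first: 3:00 am–3:30 am, 10:00 am–10:15 am, 11:45 am–12:00 pm, 12:45 pm–3:00 pm.
Only in the second: 5:30 am–7:15 am, 11:00 am–11:30 am.
Together these are the periods covered by exactly one.

3:00 am–3:30 am, 5:30 am–7:15 am, 10:00 am–10:15 am, 11:00 am–11:30 am, 11:45 am–12:00 pm, 12:45 pm–3:00 pm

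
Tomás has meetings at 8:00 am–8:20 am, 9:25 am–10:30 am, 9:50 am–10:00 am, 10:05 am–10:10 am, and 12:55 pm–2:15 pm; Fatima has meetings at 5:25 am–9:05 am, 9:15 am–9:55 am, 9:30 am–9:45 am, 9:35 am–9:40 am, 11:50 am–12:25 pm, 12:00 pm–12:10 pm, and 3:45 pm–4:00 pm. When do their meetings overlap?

8:00 am–8:20 am, 9:25 am–9:55 am

Merge the first list: 8:00 am–8:20 am, 9:25 am–10:30 am, 12:55 pm–2:15 pm.
Merge the second list: 5:25 am–9:05 am, 9:15 am–9:55 am, 11:50 am–12:25 pm, 3:45 pm–4:00 pm.
8:00 am–8:20 am overlaps B on 8:00 am–8:20 am.
9:25 am–10:30 am overlaps B on 9:25 am–9:55 am.
12:55 pm–2:15 pm falls entirely outside B.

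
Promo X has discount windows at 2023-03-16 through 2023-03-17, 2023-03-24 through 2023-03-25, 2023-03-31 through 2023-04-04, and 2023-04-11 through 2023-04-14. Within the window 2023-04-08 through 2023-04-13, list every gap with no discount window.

2023-04-08 through 2023-04-10

Covered (merged): 2023-03-16 through 2023-03-17, 2023-03-24 through 2023-03-25, 2023-03-31 through 2023-04-04, 2023-04-11 through 2023-04-14.
Uncovered inside 2023-04-08 through 2023-04-13: 2023-04-08 through 2023-04-10.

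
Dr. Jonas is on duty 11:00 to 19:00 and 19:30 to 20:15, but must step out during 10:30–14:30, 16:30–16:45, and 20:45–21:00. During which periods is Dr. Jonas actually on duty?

14:30-16:30, 16:45-19:00, 19:30-20:15

11:00-19:00 \ B = 14:30-16:30, 16:45-19:00.
19:30-20:15: nothing removed.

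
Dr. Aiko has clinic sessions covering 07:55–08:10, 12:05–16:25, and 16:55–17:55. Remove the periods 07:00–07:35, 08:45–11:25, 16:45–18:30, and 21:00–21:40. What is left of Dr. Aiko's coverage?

07:55–08:10: no B overlap → unchanged.
12:05–16:25: no B overlap → unchanged.
16:55–17:55: fully covered by B → removed.

07:55–08:10, 12:05–16:25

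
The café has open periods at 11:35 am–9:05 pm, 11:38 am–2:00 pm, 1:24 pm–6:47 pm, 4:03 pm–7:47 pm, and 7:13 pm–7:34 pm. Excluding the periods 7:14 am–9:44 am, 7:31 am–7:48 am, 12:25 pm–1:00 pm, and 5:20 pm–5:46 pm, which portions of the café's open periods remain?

11:35 am–12:25 pm, 1:00 pm–5:20 pm, 5:46 pm–9:05 pm

A, merged: 11:35 am–9:05 pm.
B, merged: 7:14 am–9:44 am, 12:25 pm–1:00 pm, 5:20 pm–5:46 pm.
11:35 am–9:05 pm \ B = 11:35 am–12:25 pm, 1:00 pm–5:20 pm, 5:46 pm–9:05 pm.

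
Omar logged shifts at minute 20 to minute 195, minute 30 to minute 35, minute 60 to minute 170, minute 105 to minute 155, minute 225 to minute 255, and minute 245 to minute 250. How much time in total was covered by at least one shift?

205 minutes

Merged: minute 20 to minute 195, minute 225 to minute 255.
Lengths: 175 minutes + 30 minutes = 205 minutes.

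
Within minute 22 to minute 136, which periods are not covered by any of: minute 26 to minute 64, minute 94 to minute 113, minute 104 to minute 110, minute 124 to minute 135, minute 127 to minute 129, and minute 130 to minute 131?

After merging, the occupied span is minute 26 to minute 64, minute 94 to minute 113, minute 124 to minute 135.
Complement within minute 22 to minute 136: minute 22 to minute 26, minute 64 to minute 94, minute 113 to minute 124, minute 135 to minute 136.

minute 22 to minute 26, minute 64 to minute 94, minute 113 to minute 124, minute 135 to minute 136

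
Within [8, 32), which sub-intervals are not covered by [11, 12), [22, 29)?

[8, 11) ∪ [12, 22) ∪ [29, 32)

After merging, the occupied span is [11, 12), [22, 29).
Gaps within [8, 32): [8, 11), [12, 22), [29, 32).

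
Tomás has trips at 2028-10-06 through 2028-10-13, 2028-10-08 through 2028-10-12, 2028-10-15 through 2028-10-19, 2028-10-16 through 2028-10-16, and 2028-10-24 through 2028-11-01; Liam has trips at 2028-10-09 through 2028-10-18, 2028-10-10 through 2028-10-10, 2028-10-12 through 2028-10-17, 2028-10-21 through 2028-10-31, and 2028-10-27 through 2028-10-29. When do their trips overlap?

2028-10-09 through 2028-10-13, 2028-10-15 through 2028-10-18, 2028-10-24 through 2028-10-31

Merge the first list: 2028-10-06 through 2028-10-13, 2028-10-15 through 2028-10-19, 2028-10-24 through 2028-11-01.
Merge the second list: 2028-10-09 through 2028-10-18, 2028-10-21 through 2028-10-31.
2028-10-06 through 2028-10-13 overlaps B on 2028-10-09 through 2028-10-13.
2028-10-15 through 2028-10-19 overlaps B on 2028-10-15 through 2028-10-18.
2028-10-24 through 2028-11-01 overlaps B on 2028-10-24 through 2028-10-31.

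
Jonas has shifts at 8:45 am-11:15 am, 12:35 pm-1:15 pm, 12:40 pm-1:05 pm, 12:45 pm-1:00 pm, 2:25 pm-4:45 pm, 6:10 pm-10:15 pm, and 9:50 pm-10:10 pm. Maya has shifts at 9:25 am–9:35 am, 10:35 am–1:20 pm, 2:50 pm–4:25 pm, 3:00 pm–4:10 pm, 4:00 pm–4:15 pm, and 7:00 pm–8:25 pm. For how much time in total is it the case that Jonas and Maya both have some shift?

4 h 30 min

A, merged: 8:45 am–11:15 am, 12:35 pm–1:15 pm, 2:25 pm–4:45 pm, 6:10 pm–10:15 pm.
B, merged: 9:25 am–9:35 am, 10:35 am–1:20 pm, 2:50 pm–4:25 pm, 7:00 pm–8:25 pm.
A ∩ B = 9:25 am–9:35 am, 10:35 am–11:15 am, 12:35 pm–1:15 pm, 2:50 pm–4:25 pm, 7:00 pm–8:25 pm.
Total: 10 min + 40 min + 40 min + 1 h 35 min + 1 h 25 min = 4 h 30 min.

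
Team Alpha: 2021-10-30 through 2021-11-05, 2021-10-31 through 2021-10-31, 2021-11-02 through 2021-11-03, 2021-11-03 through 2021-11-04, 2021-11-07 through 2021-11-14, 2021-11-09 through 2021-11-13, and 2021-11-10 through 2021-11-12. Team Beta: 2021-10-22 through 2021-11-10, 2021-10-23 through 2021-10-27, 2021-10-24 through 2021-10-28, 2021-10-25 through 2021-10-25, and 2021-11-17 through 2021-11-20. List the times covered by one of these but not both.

2021-10-22 through 2021-10-29, 2021-11-06 through 2021-11-06, 2021-11-11 through 2021-11-14, 2021-11-17 through 2021-11-20

A, merged: 2021-10-30 through 2021-11-05, 2021-11-07 through 2021-11-14.
B, merged: 2021-10-22 through 2021-11-10, 2021-11-17 through 2021-11-20.
A \ B = 2021-11-11 through 2021-11-14.
B \ A = 2021-10-22 through 2021-10-29, 2021-11-06 through 2021-11-06, 2021-11-17 through 2021-11-20.
Union of the two gives the symmetric difference.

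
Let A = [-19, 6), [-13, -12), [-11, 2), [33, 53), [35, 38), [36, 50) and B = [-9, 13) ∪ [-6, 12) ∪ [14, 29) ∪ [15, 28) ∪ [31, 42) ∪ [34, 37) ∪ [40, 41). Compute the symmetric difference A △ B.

[-19, -9) ∪ [6, 13) ∪ [14, 29) ∪ [31, 33) ∪ [42, 53)

A, merged: [-19, 6), [33, 53).
B, merged: [-9, 13), [14, 29), [31, 42).
A but not B: [-19, -9), [42, 53).
B but not A: [6, 13), [14, 29), [31, 33).
Combining gives A △ B.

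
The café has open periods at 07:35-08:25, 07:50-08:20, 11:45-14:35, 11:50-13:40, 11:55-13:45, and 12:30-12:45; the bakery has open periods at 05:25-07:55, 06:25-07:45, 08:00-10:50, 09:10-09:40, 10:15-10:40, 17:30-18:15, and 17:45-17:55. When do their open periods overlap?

07:35–07:55, 08:00–08:25

First set merges to 07:35–08:25, 11:45–14:35.
Second set merges to 05:25–07:55, 08:00–10:50, 17:30–18:15.
07:35–08:25 ∩ B → 07:35–07:55, 08:00–08:25.
11:45–14:35 meets no B interval.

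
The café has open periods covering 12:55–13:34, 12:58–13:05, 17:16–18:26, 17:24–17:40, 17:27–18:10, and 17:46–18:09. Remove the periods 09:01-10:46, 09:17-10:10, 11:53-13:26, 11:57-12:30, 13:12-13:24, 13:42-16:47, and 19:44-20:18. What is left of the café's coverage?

13:26-13:34, 17:16-18:26

A, merged: 12:55-13:34, 17:16-18:26.
B, merged: 09:01-10:46, 11:53-13:26, 13:42-16:47, 19:44-20:18.
12:55-13:34 with B removed leaves 13:26-13:34.
17:16-18:26 is untouched.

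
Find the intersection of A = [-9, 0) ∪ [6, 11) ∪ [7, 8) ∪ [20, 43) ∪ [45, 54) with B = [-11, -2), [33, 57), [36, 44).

[-9, -2) ∪ [33, 43) ∪ [45, 54)

Merge the first list: [-9, 0), [6, 11), [20, 43), [45, 54).
Merge the second list: [-11, -2), [33, 57).
[-9, 0) ∩ B → [-9, -2).
[6, 11) meets no B interval.
[20, 43) ∩ B → [33, 43).
[45, 54) ∩ B → [45, 54).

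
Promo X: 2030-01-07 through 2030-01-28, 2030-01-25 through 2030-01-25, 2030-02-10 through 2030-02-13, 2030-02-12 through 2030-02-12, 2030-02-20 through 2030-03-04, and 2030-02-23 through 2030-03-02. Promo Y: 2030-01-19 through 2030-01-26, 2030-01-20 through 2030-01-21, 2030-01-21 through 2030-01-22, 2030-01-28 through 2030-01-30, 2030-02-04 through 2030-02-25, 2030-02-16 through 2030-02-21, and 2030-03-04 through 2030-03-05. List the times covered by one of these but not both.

Merge the first list: 2030-01-07 through 2030-01-28, 2030-02-10 through 2030-02-13, 2030-02-20 through 2030-03-04.
Merge the second list: 2030-01-19 through 2030-01-26, 2030-01-28 through 2030-01-30, 2030-02-04 through 2030-02-25, 2030-03-04 through 2030-03-05.
Only in the first: 2030-01-07 through 2030-01-18, 2030-01-27 through 2030-01-27, 2030-02-26 through 2030-03-03.
Only in the second: 2030-01-29 through 2030-01-30, 2030-02-04 through 2030-02-09, 2030-02-14 through 2030-02-19, 2030-03-05 through 2030-03-05.
Together these are the periods covered by exactly one.

2030-01-07 through 2030-01-18, 2030-01-27 through 2030-01-27, 2030-01-29 through 2030-01-30, 2030-02-04 through 2030-02-09, 2030-02-14 through 2030-02-19, 2030-02-26 through 2030-03-03, 2030-03-05 through 2030-03-05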